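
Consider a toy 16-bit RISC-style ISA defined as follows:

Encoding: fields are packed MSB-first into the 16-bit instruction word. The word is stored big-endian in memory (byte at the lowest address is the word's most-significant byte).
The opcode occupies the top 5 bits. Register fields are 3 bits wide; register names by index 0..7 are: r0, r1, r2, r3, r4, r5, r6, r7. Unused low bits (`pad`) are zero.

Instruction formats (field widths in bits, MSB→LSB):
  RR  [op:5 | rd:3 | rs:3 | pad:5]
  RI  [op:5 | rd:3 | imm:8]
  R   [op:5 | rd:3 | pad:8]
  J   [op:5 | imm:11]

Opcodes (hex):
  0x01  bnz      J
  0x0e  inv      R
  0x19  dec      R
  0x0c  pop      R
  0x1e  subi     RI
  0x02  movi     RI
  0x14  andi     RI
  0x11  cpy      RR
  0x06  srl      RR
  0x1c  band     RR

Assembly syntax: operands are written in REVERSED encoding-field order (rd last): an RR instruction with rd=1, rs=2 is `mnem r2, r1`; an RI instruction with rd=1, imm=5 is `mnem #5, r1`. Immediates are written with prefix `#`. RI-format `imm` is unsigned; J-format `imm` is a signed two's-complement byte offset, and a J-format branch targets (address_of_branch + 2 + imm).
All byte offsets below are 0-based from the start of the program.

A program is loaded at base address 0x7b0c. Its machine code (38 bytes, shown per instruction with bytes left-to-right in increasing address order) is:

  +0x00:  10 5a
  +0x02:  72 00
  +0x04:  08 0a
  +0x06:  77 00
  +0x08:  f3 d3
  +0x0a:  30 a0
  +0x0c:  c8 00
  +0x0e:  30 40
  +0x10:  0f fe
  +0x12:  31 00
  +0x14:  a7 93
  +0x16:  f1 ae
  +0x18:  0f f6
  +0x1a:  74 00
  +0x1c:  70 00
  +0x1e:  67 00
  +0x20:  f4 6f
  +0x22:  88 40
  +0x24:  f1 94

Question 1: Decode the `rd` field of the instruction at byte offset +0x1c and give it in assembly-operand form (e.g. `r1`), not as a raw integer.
r0

+0x1c: 70 00 ⇒ word 0x7000 (big)
  top 5b → 0xe → inv [R]
  rd@[10:8]=0x0 ⇒ r0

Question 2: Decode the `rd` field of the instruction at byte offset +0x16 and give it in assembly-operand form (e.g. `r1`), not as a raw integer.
r1

+0x16: f1 ae ⇒ word 0xf1ae (big)
  top 5b → 0x1e → subi [RI]
  rd: (w>>8)&0x7=0x1 → r1
  imm: (w>>0)&0xff=0xae → #174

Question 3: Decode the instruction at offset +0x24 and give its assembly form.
@+24  big-endian(f1 94) = 0xf194
  op=0xf194>>11=0x1e ⇒ subi (RI)
  rd: (w>>8)&0x7=0x1 → r1
  imm: (w>>0)&0xff=0x94 → #148

subi #148, r1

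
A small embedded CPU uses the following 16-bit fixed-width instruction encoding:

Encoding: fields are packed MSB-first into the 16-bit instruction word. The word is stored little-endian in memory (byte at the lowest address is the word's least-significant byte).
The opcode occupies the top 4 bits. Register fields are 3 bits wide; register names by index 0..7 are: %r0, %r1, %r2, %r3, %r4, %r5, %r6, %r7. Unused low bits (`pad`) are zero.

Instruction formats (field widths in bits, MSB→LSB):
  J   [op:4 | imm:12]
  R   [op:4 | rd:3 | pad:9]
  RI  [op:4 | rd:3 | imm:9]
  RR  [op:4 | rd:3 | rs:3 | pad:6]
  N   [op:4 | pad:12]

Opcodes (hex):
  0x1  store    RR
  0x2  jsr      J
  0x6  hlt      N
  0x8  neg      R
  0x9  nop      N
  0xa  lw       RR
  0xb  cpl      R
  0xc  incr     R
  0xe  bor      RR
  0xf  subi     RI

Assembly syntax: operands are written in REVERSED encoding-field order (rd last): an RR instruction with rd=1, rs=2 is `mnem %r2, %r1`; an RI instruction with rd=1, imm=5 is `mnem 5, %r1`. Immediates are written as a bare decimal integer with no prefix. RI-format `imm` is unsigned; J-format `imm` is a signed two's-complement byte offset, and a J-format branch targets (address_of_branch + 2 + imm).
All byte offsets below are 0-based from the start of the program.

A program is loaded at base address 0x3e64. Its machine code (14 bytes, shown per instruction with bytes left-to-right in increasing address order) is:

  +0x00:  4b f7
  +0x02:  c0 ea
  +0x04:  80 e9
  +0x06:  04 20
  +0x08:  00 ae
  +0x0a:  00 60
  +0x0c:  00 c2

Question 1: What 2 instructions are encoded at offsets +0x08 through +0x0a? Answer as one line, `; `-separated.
lw %r0, %r7; hlt

@+08  little-endian(00 ae) = 0xae00
  opcode bits[15:12]=0xa: lw/RR
  rd: (w>>9)&0x7=0x7 → %r7
  rs: (w>>6)&0x7=0x0 → %r0
@+0a  little-endian(00 60) = 0x6000
  opcode bits[15:12]=0x6: hlt/N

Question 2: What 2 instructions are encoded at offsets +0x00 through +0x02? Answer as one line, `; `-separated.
+0x00: 4b f7 ⇒ word 0xf74b (little)
  op=0xf74b>>12=0xf ⇒ subi (RI)
  rd@[11:9]=0x3 ⇒ %r3
  imm@[8:0]=0x14b ⇒ 331
+0x02: c0 ea ⇒ word 0xeac0 (little)
  op=0xeac0>>12=0xe ⇒ bor (RR)
  rd@[11:9]=0x5 ⇒ %r5
  rs@[8:6]=0x3 ⇒ %r3

subi 331, %r3; bor %r3, %r5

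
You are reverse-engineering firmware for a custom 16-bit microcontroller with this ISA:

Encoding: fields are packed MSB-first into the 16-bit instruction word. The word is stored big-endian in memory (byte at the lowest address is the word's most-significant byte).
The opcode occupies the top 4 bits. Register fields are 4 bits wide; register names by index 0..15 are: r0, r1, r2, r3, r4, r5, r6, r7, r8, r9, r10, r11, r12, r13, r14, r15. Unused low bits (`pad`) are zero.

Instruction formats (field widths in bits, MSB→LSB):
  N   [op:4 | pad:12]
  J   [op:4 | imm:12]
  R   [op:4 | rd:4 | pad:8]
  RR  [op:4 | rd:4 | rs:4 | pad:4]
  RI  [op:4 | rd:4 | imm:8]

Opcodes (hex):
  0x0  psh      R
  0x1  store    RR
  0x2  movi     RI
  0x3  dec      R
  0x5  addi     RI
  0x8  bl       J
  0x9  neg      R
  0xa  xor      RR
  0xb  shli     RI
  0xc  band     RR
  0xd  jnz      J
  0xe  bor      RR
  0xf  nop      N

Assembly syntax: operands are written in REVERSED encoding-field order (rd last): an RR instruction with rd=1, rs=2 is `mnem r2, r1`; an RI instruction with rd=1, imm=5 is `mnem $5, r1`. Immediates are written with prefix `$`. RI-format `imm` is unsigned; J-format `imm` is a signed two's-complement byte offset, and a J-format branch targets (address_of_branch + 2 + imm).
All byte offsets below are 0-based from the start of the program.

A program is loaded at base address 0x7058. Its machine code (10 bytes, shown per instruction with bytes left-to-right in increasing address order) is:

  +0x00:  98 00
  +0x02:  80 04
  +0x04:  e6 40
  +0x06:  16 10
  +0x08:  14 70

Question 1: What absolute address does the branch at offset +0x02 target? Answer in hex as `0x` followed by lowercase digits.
off 0x02: read 80 04 as big → 0x8004
  opcode bits[15:12]=0x8: bl/J
  [11:0] imm=4 = $4
  target = base 0x7058 + off 0x02 + 2 + imm 4 = 0x7060

0x7060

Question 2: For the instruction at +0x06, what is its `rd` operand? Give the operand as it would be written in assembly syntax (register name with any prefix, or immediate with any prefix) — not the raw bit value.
+0x06: 16 10 ⇒ word 0x1610 (big)
  op=0x1610>>12=0x1 ⇒ store (RR)
  [11:8] rd=6 = r6
  [7:4] rs=1 = r1

r6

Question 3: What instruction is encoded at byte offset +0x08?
store r7, r4

+0x08: 14 70 ⇒ word 0x1470 (big)
  top 4b → 0x1 → store [RR]
  [11:8] rd=4 = r4
  [7:4] rs=7 = r7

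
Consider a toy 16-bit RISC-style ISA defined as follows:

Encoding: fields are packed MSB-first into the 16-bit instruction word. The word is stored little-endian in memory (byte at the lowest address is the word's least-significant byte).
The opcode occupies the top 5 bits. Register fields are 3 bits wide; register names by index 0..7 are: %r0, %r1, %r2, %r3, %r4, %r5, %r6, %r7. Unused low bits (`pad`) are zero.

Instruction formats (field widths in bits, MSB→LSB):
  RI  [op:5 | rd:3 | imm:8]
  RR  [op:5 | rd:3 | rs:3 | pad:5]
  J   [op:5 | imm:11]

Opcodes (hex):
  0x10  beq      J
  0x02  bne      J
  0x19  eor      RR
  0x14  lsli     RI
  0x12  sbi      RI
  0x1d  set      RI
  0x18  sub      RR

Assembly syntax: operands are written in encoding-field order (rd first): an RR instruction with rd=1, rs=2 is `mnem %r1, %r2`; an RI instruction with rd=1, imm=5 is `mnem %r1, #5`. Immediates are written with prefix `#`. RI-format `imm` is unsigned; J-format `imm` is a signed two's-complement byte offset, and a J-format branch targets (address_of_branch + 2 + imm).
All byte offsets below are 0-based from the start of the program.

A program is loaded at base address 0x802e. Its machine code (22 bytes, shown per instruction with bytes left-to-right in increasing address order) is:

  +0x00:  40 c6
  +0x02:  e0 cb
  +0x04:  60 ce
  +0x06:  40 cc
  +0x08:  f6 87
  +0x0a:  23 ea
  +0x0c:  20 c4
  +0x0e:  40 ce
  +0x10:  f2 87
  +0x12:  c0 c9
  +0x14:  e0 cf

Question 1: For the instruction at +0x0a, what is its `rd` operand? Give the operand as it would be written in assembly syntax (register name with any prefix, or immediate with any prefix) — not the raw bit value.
%r2

+0x0a: 23 ea ⇒ word 0xea23 (little)
  top 5b → 0x1d → set [RI]
  [10:8] rd=2 = %r2
  [7:0] imm=35 = #35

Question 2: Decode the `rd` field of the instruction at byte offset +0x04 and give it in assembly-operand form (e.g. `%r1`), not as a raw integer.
%r6

[04] 60 ce → 0xce60
  op=0xce60>>11=0x19 ⇒ eor (RR)
  rd@[10:8]=0x6 ⇒ %r6
  rs@[7:5]=0x3 ⇒ %r3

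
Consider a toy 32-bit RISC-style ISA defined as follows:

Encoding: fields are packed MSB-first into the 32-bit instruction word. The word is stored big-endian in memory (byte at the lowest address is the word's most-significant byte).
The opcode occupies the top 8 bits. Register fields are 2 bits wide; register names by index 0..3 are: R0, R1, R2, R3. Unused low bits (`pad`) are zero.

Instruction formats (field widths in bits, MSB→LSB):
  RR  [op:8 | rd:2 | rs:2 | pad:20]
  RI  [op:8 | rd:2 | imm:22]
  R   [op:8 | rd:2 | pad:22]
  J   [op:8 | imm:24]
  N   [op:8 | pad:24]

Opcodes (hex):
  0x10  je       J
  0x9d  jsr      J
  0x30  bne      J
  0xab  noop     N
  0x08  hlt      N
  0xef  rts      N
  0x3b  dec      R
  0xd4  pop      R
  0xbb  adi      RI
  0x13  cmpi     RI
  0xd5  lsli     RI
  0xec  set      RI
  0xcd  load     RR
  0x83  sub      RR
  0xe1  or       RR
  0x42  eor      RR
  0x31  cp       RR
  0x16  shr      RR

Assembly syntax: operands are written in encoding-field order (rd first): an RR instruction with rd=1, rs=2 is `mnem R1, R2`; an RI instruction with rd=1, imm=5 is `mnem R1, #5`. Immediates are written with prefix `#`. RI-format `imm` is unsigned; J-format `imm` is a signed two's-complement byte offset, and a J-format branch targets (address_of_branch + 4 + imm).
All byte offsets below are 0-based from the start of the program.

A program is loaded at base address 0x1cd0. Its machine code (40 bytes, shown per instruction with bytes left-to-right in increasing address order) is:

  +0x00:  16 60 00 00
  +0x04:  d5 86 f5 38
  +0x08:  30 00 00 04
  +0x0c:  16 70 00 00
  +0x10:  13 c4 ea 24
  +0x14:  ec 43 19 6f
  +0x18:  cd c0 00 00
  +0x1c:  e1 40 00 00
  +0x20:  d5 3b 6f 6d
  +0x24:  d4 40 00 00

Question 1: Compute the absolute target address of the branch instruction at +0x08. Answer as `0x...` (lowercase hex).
0x1ce0

off 0x08: read 30 00 00 04 as big → 0x30000004
  top 8b → 0x30 → bne [J]
  imm: (w>>0)&0xffffff=0x4 → #4
  target = base 0x1cd0 + off 0x08 + 4 + imm 4 = 0x1ce0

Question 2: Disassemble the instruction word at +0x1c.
+0x1c: e1 40 00 00 ⇒ word 0xe1400000 (big)
  opcode bits[31:24]=0xe1: or/RR
  [23:22] rd=1 = R1
  [21:20] rs=0 = R0

or R1, R0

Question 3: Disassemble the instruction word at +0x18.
+0x18: cd c0 00 00 ⇒ word 0xcdc00000 (big)
  top 8b → 0xcd → load [RR]
  rd@[23:22]=0x3 ⇒ R3
  rs@[21:20]=0x0 ⇒ R0

load R3, R0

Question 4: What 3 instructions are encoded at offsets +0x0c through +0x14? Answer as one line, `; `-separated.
@+0c  big-endian(16 70 00 00) = 0x16700000
  opcode bits[31:24]=0x16: shr/RR
  rd: (w>>22)&0x3=0x1 → R1
  rs: (w>>20)&0x3=0x3 → R3
@+10  big-endian(13 c4 ea 24) = 0x13c4ea24
  opcode bits[31:24]=0x13: cmpi/RI
  rd: (w>>22)&0x3=0x3 → R3
  imm: (w>>0)&0x3fffff=0x4ea24 → #322084
@+14  big-endian(ec 43 19 6f) = 0xec43196f
  opcode bits[31:24]=0xec: set/RI
  rd: (w>>22)&0x3=0x1 → R1
  imm: (w>>0)&0x3fffff=0x3196f → #203119

shr R1, R3; cmpi R3, #322084; set R1, #203119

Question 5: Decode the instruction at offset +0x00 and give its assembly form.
@+00  big-endian(16 60 00 00) = 0x16600000
  opcode bits[31:24]=0x16: shr/RR
  rd@[23:22]=0x1 ⇒ R1
  rs@[21:20]=0x2 ⇒ R2

shr R1, R2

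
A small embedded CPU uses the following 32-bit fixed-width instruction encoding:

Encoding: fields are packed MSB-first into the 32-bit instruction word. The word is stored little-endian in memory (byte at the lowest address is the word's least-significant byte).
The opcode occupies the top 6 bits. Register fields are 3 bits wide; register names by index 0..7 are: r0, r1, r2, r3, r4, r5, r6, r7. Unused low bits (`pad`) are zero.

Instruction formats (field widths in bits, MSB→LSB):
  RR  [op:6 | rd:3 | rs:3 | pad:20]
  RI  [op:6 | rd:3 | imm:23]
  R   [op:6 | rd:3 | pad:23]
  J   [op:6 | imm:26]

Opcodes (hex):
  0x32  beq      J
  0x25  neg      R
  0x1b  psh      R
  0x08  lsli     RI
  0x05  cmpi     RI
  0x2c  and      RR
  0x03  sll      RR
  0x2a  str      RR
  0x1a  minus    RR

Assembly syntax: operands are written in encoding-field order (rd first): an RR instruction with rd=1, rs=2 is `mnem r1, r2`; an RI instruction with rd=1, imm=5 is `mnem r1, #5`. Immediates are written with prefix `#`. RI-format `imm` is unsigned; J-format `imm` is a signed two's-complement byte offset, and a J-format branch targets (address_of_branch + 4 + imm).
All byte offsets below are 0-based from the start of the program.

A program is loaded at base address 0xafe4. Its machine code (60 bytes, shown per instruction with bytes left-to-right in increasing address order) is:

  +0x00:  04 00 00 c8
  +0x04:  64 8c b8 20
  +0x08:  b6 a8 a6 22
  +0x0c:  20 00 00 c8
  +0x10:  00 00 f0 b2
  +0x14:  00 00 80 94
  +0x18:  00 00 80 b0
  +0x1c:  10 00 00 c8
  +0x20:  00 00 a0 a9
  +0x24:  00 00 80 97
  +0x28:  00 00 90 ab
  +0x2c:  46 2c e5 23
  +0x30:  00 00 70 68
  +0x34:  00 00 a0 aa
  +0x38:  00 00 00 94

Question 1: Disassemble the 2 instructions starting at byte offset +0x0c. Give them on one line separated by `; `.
beq #32; and r5, r7

+0x0c: 20 00 00 c8 ⇒ word 0xc8000020 (little)
  top 6b → 0x32 → beq [J]
  [25:0] imm=32 = #32
+0x10: 00 00 f0 b2 ⇒ word 0xb2f00000 (little)
  top 6b → 0x2c → and [RR]
  [25:23] rd=5 = r5
  [22:20] rs=7 = r7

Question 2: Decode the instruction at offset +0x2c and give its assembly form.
[2c] 46 2c e5 23 → 0x23e52c46
  opcode bits[31:26]=0x8: lsli/RI
  rd: (w>>23)&0x7=0x7 → r7
  imm: (w>>0)&0x7fffff=0x652c46 → #6630470

lsli r7, #6630470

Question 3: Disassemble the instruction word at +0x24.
+0x24: 00 00 80 97 ⇒ word 0x97800000 (little)
  top 6b → 0x25 → neg [R]
  rd@[25:23]=0x7 ⇒ r7

neg r7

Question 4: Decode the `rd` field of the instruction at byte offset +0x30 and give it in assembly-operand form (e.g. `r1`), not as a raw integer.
+0x30: 00 00 70 68 ⇒ word 0x68700000 (little)
  opcode bits[31:26]=0x1a: minus/RR
  rd@[25:23]=0x0 ⇒ r0
  rs@[22:20]=0x7 ⇒ r7

r0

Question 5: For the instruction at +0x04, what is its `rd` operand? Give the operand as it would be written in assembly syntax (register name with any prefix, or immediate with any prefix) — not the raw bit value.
+0x04: 64 8c b8 20 ⇒ word 0x20b88c64 (little)
  op=0x20b88c64>>26=0x8 ⇒ lsli (RI)
  [25:23] rd=1 = r1
  [22:0] imm=3705956 = #3705956

r1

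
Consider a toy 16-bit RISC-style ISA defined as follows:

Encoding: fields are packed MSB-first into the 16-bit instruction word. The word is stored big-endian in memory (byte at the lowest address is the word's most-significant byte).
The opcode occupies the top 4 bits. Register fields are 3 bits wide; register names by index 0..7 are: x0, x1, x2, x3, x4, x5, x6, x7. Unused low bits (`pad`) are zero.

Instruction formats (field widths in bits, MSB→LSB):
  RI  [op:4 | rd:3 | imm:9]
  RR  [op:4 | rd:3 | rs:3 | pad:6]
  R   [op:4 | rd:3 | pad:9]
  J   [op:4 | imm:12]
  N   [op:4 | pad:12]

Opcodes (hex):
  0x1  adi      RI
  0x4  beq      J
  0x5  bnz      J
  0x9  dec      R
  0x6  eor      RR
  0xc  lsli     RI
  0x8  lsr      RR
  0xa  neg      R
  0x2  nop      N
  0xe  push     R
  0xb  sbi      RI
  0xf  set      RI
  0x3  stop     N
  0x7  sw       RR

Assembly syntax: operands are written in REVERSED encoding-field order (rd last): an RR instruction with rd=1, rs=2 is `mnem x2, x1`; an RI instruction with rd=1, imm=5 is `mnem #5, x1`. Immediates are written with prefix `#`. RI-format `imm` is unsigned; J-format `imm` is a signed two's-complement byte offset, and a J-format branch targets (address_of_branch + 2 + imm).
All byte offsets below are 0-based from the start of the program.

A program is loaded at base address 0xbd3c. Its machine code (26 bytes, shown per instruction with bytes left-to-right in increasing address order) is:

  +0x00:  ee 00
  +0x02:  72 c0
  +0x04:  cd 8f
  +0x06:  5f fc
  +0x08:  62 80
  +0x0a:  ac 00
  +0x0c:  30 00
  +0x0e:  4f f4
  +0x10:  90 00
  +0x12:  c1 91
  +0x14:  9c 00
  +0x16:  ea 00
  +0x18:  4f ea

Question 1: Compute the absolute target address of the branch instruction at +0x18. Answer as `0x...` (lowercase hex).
[18] 4f ea → 0x4fea
  op=0x4fea>>12=0x4 ⇒ beq (J)
  imm: (w>>0)&0xfff=0xfea (s12→-22) → #-22
  target = base 0xbd3c + off 0x18 + 2 + imm -22 = 0xbd40

0xbd40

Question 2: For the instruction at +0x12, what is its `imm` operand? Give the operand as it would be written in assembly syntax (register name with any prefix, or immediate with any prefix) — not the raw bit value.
#401

off 0x12: read c1 91 as big → 0xc191
  opcode bits[15:12]=0xc: lsli/RI
  rd@[11:9]=0x0 ⇒ x0
  imm@[8:0]=0x191 ⇒ #401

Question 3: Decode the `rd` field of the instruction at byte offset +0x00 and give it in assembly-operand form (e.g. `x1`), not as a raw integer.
@+00  big-endian(ee 00) = 0xee00
  opcode bits[15:12]=0xe: push/R
  rd@[11:9]=0x7 ⇒ x7

x7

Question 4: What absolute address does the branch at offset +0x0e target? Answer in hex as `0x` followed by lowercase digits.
@+0e  big-endian(4f f4) = 0x4ff4
  op=0x4ff4>>12=0x4 ⇒ beq (J)
  [11:0] imm=4084 (s12→-12) = #-12
  target = base 0xbd3c + off 0x0e + 2 + imm -12 = 0xbd40

0xbd40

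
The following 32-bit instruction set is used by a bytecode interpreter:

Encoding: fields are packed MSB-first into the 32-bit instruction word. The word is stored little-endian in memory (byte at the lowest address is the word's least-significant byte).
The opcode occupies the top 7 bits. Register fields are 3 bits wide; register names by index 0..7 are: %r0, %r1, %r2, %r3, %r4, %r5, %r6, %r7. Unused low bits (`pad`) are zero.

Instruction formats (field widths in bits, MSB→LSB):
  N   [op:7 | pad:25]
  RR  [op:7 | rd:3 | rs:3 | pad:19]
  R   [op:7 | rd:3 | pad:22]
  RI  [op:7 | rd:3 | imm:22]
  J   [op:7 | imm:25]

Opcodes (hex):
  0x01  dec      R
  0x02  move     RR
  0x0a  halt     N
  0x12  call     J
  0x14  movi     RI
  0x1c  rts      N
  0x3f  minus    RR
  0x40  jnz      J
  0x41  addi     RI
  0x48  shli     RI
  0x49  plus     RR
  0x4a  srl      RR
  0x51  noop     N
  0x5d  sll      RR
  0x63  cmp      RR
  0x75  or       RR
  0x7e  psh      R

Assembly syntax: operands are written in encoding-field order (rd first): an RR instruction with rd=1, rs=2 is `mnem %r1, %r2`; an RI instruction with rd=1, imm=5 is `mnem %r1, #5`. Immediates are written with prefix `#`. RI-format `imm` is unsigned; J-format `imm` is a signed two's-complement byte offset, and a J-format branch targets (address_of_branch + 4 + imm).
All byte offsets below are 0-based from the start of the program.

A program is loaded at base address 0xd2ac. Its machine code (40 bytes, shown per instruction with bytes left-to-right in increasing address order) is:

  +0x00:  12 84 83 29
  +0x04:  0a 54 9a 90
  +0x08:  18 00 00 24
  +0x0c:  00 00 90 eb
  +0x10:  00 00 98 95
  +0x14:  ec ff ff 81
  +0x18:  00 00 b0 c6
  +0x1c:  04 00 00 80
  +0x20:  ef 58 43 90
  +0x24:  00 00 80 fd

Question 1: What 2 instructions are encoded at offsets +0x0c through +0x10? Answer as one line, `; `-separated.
@+0c  little-endian(00 00 90 eb) = 0xeb900000
  opcode bits[31:25]=0x75: or/RR
  rd@[24:22]=0x6 ⇒ %r6
  rs@[21:19]=0x2 ⇒ %r2
@+10  little-endian(00 00 98 95) = 0x95980000
  opcode bits[31:25]=0x4a: srl/RR
  rd@[24:22]=0x6 ⇒ %r6
  rs@[21:19]=0x3 ⇒ %r3

or %r6, %r2; srl %r6, %r3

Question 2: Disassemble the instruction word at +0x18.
cmp %r2, %r6

off 0x18: read 00 00 b0 c6 as little → 0xc6b00000
  op=0xc6b00000>>25=0x63 ⇒ cmp (RR)
  rd@[24:22]=0x2 ⇒ %r2
  rs@[21:19]=0x6 ⇒ %r6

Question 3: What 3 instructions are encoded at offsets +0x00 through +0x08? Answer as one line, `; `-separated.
+0x00: 12 84 83 29 ⇒ word 0x29838412 (little)
  top 7b → 0x14 → movi [RI]
  rd: (w>>22)&0x7=0x6 → %r6
  imm: (w>>0)&0x3fffff=0x38412 → #230418
+0x04: 0a 54 9a 90 ⇒ word 0x909a540a (little)
  top 7b → 0x48 → shli [RI]
  rd: (w>>22)&0x7=0x2 → %r2
  imm: (w>>0)&0x3fffff=0x1a540a → #1725450
+0x08: 18 00 00 24 ⇒ word 0x24000018 (little)
  top 7b → 0x12 → call [J]
  imm: (w>>0)&0x1ffffff=0x18 → #24

movi %r6, #230418; shli %r2, #1725450; call #24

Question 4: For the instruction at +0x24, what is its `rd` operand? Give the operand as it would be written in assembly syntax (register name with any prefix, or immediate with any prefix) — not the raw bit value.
%r6

@+24  little-endian(00 00 80 fd) = 0xfd800000
  top 7b → 0x7e → psh [R]
  rd: (w>>22)&0x7=0x6 → %r6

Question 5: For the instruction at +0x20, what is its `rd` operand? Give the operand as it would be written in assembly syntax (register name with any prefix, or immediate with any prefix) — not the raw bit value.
[20] ef 58 43 90 → 0x904358ef
  op=0x904358ef>>25=0x48 ⇒ shli (RI)
  [24:22] rd=1 = %r1
  [21:0] imm=219375 = #219375

%r1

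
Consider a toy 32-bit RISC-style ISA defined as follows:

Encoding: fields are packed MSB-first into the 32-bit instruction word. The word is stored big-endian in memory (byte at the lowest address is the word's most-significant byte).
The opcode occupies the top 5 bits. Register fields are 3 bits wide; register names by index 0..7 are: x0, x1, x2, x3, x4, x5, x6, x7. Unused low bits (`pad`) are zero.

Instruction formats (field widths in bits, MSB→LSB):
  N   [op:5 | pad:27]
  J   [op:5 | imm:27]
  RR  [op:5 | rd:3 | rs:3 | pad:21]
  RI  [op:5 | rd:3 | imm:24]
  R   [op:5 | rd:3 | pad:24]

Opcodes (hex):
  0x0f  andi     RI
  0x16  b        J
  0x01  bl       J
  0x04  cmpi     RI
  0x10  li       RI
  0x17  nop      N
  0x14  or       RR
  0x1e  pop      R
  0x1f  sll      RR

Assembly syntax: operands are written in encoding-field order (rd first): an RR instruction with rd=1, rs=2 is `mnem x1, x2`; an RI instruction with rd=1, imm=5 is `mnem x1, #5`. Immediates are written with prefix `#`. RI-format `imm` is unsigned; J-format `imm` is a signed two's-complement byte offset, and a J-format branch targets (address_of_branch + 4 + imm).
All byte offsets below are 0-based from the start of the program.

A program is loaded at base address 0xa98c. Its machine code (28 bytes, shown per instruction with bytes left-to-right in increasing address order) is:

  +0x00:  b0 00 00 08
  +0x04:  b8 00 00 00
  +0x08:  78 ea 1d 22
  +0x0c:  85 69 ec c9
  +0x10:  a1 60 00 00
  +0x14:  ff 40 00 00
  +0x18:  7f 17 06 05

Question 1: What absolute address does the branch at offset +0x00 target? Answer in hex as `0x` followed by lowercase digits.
[00] b0 00 00 08 → 0xb0000008
  top 5b → 0x16 → b [J]
  imm: (w>>0)&0x7ffffff=0x8 → #8
  target = base 0xa98c + off 0x00 + 4 + imm 8 = 0xa998

0xa998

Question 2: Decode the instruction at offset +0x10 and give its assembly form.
or x1, x3

@+10  big-endian(a1 60 00 00) = 0xa1600000
  op=0xa1600000>>27=0x14 ⇒ or (RR)
  [26:24] rd=1 = x1
  [23:21] rs=3 = x3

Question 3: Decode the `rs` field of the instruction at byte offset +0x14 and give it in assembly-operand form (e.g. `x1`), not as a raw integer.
x2

@+14  big-endian(ff 40 00 00) = 0xff400000
  opcode bits[31:27]=0x1f: sll/RR
  [26:24] rd=7 = x7
  [23:21] rs=2 = x2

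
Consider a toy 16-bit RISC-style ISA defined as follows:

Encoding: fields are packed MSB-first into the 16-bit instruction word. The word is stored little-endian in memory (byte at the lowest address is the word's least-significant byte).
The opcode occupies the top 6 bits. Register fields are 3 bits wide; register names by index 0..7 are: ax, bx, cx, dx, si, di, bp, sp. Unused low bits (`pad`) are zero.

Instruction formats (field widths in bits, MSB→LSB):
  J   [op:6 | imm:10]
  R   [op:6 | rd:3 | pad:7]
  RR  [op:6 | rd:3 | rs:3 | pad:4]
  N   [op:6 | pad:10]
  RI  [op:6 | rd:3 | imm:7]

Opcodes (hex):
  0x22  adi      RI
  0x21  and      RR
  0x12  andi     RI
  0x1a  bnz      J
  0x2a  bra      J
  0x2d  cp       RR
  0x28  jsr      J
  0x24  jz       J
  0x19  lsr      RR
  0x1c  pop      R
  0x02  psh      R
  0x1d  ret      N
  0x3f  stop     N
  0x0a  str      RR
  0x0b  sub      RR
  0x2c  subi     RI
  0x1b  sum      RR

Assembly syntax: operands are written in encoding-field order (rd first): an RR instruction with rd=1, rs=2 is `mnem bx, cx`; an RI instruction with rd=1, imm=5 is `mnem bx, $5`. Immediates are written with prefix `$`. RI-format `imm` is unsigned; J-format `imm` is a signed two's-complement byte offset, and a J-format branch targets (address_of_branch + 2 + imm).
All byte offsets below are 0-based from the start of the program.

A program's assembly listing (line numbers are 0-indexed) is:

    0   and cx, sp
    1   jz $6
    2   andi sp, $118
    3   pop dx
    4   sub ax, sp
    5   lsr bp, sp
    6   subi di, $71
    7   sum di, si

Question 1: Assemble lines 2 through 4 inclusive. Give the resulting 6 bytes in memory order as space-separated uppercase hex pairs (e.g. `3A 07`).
2. andi fields op=0x12:6|rd=7:3|imm=118:7 → word 4bf6h → f6 4b
3. pop fields op=0x1c:6|rd=3:3|pad=0:7 → word 7180h → 80 71
4. sub fields op=0xb:6|rd=0:3|rs=7:3|pad=0:4 → word 2c70h → 70 2c

F6 4B 80 71 70 2C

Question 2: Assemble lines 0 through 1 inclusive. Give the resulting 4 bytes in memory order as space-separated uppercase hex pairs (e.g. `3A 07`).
70 85 06 90

L0: and op=0x21:6|rd=2:3|rs=7:3|pad=0:4 ⇒ 0x8570 ⇒ little 70 85
L1: jz op=0x24:6|imm=6:10 ⇒ 0x9006 ⇒ little 06 90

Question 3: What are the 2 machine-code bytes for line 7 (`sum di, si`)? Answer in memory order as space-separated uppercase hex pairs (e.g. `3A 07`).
7. sum fields op=0x1b:6|rd=5:3|rs=4:3|pad=0:4 → word 6ec0h → c0 6e

C0 6E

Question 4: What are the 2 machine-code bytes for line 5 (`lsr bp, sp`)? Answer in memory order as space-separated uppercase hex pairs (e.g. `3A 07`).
5. lsr fields op=0x19:6|rd=6:3|rs=7:3|pad=0:4 → word 6770h → 70 67

70 67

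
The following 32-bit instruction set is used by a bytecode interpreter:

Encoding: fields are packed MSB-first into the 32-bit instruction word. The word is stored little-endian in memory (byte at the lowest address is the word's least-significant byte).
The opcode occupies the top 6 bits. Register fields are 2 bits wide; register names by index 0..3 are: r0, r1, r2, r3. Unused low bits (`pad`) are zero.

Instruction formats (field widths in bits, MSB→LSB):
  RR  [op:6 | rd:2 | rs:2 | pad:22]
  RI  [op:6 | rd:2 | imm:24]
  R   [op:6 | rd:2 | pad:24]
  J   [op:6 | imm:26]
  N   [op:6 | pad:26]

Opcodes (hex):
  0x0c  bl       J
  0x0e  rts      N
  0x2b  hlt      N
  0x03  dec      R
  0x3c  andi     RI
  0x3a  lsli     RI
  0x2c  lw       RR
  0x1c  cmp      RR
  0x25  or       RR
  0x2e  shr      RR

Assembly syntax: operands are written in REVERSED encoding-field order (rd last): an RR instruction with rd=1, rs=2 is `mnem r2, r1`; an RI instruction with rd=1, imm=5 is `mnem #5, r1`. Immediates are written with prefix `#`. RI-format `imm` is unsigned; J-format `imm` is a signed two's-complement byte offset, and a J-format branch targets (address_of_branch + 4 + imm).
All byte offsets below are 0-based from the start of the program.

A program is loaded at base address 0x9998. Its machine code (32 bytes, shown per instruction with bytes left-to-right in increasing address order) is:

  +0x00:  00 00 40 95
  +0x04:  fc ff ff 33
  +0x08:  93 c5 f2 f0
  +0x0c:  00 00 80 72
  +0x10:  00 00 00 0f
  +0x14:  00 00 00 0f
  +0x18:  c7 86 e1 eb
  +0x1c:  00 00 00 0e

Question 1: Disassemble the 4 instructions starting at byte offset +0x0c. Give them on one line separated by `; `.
cmp r2, r2; dec r3; dec r3; lsli #14780103, r3

off 0x0c: read 00 00 80 72 as little → 0x72800000
  top 6b → 0x1c → cmp [RR]
  rd: (w>>24)&0x3=0x2 → r2
  rs: (w>>22)&0x3=0x2 → r2
off 0x10: read 00 00 00 0f as little → 0x0f000000
  top 6b → 0x3 → dec [R]
  rd: (w>>24)&0x3=0x3 → r3
off 0x14: read 00 00 00 0f as little → 0x0f000000
  top 6b → 0x3 → dec [R]
  rd: (w>>24)&0x3=0x3 → r3
off 0x18: read c7 86 e1 eb as little → 0xebe186c7
  top 6b → 0x3a → lsli [RI]
  rd: (w>>24)&0x3=0x3 → r3
  imm: (w>>0)&0xffffff=0xe186c7 → #14780103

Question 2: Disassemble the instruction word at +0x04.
+0x04: fc ff ff 33 ⇒ word 0x33fffffc (little)
  opcode bits[31:26]=0xc: bl/J
  imm@[25:0]=0x3fffffc (s26→-4) ⇒ #-4

bl #-4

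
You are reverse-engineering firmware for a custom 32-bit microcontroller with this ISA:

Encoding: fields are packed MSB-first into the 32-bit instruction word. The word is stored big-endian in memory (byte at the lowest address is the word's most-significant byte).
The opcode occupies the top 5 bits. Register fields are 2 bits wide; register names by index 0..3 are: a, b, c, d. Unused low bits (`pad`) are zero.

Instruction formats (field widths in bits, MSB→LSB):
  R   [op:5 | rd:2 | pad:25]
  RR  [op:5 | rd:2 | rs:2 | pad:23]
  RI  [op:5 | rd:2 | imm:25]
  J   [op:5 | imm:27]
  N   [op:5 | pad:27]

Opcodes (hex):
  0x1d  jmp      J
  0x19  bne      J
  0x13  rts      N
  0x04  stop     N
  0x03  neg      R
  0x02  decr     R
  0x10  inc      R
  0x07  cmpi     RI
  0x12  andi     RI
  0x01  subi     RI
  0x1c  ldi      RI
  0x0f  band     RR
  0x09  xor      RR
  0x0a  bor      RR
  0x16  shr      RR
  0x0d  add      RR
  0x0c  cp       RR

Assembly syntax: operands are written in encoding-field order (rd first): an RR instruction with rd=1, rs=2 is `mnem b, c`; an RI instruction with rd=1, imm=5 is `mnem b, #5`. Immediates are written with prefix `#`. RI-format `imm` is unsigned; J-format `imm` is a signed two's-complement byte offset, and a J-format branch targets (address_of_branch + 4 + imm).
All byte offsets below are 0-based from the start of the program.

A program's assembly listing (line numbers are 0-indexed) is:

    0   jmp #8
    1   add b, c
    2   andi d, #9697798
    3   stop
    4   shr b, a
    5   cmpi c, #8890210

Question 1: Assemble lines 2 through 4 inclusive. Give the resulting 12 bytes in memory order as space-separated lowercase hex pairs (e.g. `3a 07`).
2. andi fields op=0x12:5|rd=3:2|imm=9697798:25 → word 9693fa06h → 96 93 fa 06
3. stop fields op=0x4:5|pad=0:27 → word 20000000h → 20 00 00 00
4. shr fields op=0x16:5|rd=1:2|rs=0:2|pad=0:23 → word b2000000h → b2 00 00 00

96 93 fa 06 20 00 00 00 b2 00 00 00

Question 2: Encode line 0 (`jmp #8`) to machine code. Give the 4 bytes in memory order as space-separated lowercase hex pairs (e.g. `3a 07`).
e8 00 00 08

L0: jmp op=0x1d:5|imm=8:27 ⇒ 0xe8000008 ⇒ big e8 00 00 08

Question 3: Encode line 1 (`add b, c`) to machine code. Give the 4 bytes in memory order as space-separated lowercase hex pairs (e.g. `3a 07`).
line 1 (add): pack op=0xd:5|rd=1:2|rs=2:2|pad=0:23 = 0x6b000000; big→ 6b 00 00 00

6b 00 00 00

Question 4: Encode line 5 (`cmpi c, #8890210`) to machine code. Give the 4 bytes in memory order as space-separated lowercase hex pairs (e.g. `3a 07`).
5. cmpi fields op=0x7:5|rd=2:2|imm=8890210:25 → word 3c87a762h → 3c 87 a7 62

3c 87 a7 62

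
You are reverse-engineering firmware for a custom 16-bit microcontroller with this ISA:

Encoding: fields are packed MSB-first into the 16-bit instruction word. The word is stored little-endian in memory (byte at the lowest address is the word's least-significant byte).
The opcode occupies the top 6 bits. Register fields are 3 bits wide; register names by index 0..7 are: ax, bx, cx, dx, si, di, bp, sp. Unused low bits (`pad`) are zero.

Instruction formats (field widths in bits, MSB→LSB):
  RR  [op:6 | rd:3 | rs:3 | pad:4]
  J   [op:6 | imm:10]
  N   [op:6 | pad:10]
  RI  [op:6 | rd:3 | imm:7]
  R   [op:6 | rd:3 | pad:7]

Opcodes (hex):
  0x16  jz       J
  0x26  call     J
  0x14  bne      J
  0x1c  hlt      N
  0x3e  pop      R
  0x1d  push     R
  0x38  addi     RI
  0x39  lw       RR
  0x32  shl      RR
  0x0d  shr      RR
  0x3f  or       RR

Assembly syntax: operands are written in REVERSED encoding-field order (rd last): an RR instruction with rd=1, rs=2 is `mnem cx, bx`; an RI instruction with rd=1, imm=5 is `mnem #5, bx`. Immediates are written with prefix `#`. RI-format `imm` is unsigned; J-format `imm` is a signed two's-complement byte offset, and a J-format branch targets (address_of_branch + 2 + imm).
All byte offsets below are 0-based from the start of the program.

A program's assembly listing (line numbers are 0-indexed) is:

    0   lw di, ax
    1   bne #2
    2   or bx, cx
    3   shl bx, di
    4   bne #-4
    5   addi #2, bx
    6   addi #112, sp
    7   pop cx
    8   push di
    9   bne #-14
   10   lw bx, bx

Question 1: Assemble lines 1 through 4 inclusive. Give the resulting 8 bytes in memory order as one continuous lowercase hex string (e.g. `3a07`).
025010fd90cafc53

L1: bne op=0x14:6|imm=2:10 ⇒ 0x5002 ⇒ little 02 50
L2: or op=0x3f:6|rd=2:3|rs=1:3|pad=0:4 ⇒ 0xfd10 ⇒ little 10 fd
L3: shl op=0x32:6|rd=5:3|rs=1:3|pad=0:4 ⇒ 0xca90 ⇒ little 90 ca
L4: bne op=0x14:6|imm=-4:10 ⇒ 0x53fc ⇒ little fc 53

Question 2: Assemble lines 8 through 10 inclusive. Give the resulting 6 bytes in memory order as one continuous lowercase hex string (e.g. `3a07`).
8076f25390e4

L8: push op=0x1d:6|rd=5:3|pad=0:7 ⇒ 0x7680 ⇒ little 80 76
L9: bne op=0x14:6|imm=-14:10 ⇒ 0x53f2 ⇒ little f2 53
L10: lw op=0x39:6|rd=1:3|rs=1:3|pad=0:4 ⇒ 0xe490 ⇒ little 90 e4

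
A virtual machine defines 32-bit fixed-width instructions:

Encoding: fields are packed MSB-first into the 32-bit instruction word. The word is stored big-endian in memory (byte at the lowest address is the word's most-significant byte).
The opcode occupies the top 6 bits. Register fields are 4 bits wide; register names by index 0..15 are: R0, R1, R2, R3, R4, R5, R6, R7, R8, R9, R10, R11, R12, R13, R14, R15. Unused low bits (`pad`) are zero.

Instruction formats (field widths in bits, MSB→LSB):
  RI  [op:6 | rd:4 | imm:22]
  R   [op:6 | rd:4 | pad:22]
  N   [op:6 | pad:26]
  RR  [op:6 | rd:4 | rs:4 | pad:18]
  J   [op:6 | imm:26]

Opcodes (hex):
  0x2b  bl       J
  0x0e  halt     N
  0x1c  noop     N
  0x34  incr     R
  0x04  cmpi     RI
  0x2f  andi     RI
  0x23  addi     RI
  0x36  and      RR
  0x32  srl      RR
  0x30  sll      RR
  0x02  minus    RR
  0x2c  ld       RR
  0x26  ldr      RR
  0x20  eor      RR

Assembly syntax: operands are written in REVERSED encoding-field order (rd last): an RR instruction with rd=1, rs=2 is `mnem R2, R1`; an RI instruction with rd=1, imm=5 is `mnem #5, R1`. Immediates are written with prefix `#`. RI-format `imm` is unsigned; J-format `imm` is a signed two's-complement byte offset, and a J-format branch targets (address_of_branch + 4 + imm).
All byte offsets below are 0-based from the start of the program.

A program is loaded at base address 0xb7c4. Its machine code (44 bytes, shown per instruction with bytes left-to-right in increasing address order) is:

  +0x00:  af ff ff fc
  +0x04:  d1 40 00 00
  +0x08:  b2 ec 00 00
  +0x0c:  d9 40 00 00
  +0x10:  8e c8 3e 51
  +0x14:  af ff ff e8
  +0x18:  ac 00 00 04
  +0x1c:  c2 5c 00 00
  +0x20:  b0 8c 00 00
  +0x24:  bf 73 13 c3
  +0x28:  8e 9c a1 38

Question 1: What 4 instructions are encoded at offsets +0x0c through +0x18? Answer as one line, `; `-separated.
and R0, R5; addi #540241, R11; bl #-24; bl #4

[0c] d9 40 00 00 → 0xd9400000
  op=0xd9400000>>26=0x36 ⇒ and (RR)
  rd: (w>>22)&0xf=0x5 → R5
  rs: (w>>18)&0xf=0x0 → R0
[10] 8e c8 3e 51 → 0x8ec83e51
  op=0x8ec83e51>>26=0x23 ⇒ addi (RI)
  rd: (w>>22)&0xf=0xb → R11
  imm: (w>>0)&0x3fffff=0x83e51 → #540241
[14] af ff ff e8 → 0xafffffe8
  op=0xafffffe8>>26=0x2b ⇒ bl (J)
  imm: (w>>0)&0x3ffffff=0x3ffffe8 (s26→-24) → #-24
[18] ac 00 00 04 → 0xac000004
  op=0xac000004>>26=0x2b ⇒ bl (J)
  imm: (w>>0)&0x3ffffff=0x4 → #4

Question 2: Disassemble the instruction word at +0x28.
off 0x28: read 8e 9c a1 38 as big → 0x8e9ca138
  op=0x8e9ca138>>26=0x23 ⇒ addi (RI)
  [25:22] rd=10 = R10
  [21:0] imm=1876280 = #1876280

addi #1876280, R10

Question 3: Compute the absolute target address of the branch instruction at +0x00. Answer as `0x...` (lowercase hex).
0xb7c4

off 0x00: read af ff ff fc as big → 0xaffffffc
  op=0xaffffffc>>26=0x2b ⇒ bl (J)
  [25:0] imm=67108860 (s26→-4) = #-4
  target = base 0xb7c4 + off 0x00 + 4 + imm -4 = 0xb7c4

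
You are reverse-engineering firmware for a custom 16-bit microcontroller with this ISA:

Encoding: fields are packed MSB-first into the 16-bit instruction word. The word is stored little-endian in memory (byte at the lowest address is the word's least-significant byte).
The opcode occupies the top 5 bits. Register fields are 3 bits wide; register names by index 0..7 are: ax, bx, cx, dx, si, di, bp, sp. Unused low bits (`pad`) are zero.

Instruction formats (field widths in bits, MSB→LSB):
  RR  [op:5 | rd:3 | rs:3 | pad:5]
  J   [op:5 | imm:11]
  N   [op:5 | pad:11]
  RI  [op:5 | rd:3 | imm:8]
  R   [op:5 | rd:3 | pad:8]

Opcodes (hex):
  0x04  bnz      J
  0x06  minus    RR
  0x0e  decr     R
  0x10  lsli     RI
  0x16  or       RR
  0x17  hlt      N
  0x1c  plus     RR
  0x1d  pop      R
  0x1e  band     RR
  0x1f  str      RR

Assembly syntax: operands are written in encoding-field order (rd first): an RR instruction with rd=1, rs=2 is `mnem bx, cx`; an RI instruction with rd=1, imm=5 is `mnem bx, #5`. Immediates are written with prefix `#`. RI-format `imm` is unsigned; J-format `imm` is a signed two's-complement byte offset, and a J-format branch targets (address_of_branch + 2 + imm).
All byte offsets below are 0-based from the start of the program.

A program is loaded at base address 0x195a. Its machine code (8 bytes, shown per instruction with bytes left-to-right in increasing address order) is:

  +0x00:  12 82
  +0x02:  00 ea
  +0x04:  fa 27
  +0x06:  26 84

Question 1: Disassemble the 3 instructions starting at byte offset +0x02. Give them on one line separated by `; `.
pop cx; bnz #-6; lsli si, #38

off 0x02: read 00 ea as little → 0xea00
  opcode bits[15:11]=0x1d: pop/R
  rd: (w>>8)&0x7=0x2 → cx
off 0x04: read fa 27 as little → 0x27fa
  opcode bits[15:11]=0x4: bnz/J
  imm: (w>>0)&0x7ff=0x7fa (s11→-6) → #-6
off 0x06: read 26 84 as little → 0x8426
  opcode bits[15:11]=0x10: lsli/RI
  rd: (w>>8)&0x7=0x4 → si
  imm: (w>>0)&0xff=0x26 → #38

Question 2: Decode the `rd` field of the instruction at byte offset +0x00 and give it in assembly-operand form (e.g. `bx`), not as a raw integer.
[00] 12 82 → 0x8212
  top 5b → 0x10 → lsli [RI]
  rd@[10:8]=0x2 ⇒ cx
  imm@[7:0]=0x12 ⇒ #18

cx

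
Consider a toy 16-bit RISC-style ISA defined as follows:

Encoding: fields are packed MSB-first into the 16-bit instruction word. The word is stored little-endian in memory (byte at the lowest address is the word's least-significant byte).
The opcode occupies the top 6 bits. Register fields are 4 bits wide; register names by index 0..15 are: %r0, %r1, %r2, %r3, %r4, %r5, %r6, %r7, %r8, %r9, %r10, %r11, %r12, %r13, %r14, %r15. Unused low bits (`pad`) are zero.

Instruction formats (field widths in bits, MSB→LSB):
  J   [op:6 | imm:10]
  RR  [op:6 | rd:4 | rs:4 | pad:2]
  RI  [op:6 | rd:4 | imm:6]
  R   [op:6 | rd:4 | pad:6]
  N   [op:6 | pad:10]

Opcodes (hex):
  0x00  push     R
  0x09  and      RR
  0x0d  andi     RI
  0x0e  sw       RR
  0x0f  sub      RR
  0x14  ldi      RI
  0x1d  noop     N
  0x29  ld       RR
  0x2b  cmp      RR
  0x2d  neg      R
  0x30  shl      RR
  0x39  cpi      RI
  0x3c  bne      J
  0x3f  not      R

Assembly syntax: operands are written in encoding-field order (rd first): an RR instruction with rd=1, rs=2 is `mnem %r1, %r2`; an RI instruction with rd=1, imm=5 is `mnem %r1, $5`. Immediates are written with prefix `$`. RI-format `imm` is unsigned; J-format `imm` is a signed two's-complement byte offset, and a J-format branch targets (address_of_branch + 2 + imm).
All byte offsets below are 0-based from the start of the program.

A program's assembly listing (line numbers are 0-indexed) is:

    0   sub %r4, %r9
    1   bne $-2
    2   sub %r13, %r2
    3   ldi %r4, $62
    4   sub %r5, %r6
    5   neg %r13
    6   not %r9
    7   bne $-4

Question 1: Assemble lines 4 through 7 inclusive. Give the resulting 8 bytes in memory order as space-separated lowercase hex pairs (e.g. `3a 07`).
58 3d 40 b7 40 fe fc f3

4. sub fields op=0xf:6|rd=5:4|rs=6:4|pad=0:2 → word 3d58h → 58 3d
5. neg fields op=0x2d:6|rd=13:4|pad=0:6 → word b740h → 40 b7
6. not fields op=0x3f:6|rd=9:4|pad=0:6 → word fe40h → 40 fe
7. bne fields op=0x3c:6|imm=-4:10 → word f3fch → fc f3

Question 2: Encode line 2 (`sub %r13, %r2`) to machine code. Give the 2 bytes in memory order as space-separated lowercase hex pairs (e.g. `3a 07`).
48 3f

line 2 (sub): pack op=0xf:6|rd=13:4|rs=2:4|pad=0:2 = 0x3f48; little→ 48 3f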